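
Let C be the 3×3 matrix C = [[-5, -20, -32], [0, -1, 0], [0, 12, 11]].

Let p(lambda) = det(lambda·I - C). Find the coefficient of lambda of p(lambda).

-61

p(lambda) = lambda^3 - 5·lambda^2 - 61·lambda - 55.
The coefficient of lambda is -61.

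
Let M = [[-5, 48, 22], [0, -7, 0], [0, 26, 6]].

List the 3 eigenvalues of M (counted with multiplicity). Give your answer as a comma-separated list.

-7, -5, 6

The characteristic polynomial is p(s) = det(sI - M).
Expanding the 3×3 determinant: p(s) = s^3 + 6s^2 - 37s - 210.
Rational-root test: s = -5 gives p(-5) = 0.
Factor out (s + 5): p(s) = (s + 5)·(s^2 + s - 42).
The quadratic factors as (s + 7)·(s - 6).
Eigenvalues: -7, -5, 6.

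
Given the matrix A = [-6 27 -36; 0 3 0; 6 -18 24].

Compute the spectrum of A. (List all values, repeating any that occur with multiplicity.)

The characteristic polynomial is p(λ) = det(λI - A).
Cofactor expansion gives p(λ) = λ^3 - 21λ^2 + 126λ - 216.
Rational-root test: λ = 3 gives p(3) = 0.
Dividing by (λ - 3) leaves λ^2 - 18λ + 72.
The quadratic factors as (λ - 6)·(λ - 12).
Eigenvalues: 3, 6, 12.

3, 6, 12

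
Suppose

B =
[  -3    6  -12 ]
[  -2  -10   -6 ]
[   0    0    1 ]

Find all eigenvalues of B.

-7, -6, 1

Compute the characteristic polynomial p(lambda) = det(lambda·I - B).
Expanding along the first row, p(lambda) = lambda^3 + 12·lambda^2 + 29·lambda - 42.
Since p(1) = 0, lambda = 1 is a root.
Factor out (lambda - 1): p(lambda) = (lambda - 1)·(lambda^2 + 13·lambda + 42).
The quadratic factors as (lambda + 7)·(lambda + 6).
Eigenvalues: -7, -6, 1.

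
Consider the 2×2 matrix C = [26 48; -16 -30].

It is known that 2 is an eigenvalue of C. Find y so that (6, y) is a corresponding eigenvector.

-3

We need (C - 2I)v = 0.
C - 2I = [[24, 48], [-16, -32]].
Row 1: (24)·6 + (48)·y = 0
Row 2: (-16)·6 + (-32)·y = 0
Solving gives y = -3.
Check: C·(6, -3) = (12, -6) = 2·(6, -3).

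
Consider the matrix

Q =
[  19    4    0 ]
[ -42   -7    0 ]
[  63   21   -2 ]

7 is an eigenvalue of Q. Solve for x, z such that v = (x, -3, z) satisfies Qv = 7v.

1, 0

We need (Q - 7I)v = 0.
Q - 7I = [[12, 4, 0], [-42, -14, 0], [63, 21, -9]].
Row 1: (12)·x + (4)·-3 + (0)·z = 0
Row 2: (-42)·x + (-14)·-3 + (0)·z = 0
Row 3: (63)·x + (21)·-3 + (-9)·z = 0
Solving gives x = 1, z = 0.
Check: Q·(1, -3, 0) = (7, -21, 0) = 7·(1, -3, 0).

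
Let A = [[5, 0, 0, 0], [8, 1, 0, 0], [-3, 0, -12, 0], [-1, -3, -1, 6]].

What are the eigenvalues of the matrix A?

A is lower triangular, so its eigenvalues are the diagonal entries.
Diagonal: 5, 1, -12, 6.

-12, 1, 5, 6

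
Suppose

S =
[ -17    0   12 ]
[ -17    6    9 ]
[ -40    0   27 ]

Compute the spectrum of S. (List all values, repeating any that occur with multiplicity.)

3, 6, 7

The characteristic polynomial is p(lambda) = det(lambda·I - S).
Expanding along the first row, p(lambda) = lambda^3 - 16·lambda^2 + 81·lambda - 126.
Rational-root test: lambda = 3 gives p(3) = 0.
Factor out (lambda - 3): p(lambda) = (lambda - 3)·(lambda^2 - 13·lambda + 42).
The quadratic factors as (lambda - 6)·(lambda - 7).
Eigenvalues: 3, 6, 7.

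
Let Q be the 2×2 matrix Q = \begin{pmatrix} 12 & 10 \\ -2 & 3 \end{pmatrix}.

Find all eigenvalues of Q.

7, 8

det(Q - μI) = (12 - μ)(3 - μ) - (10)·(-2) = μ^2 - 15μ + 56.
This factors as (μ - 7)·(μ - 8) = 0.
Eigenvalues: 7, 8.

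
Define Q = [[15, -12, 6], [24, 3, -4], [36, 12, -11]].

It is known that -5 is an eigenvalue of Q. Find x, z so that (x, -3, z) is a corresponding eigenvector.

0, -6

We need (Q + 5I)v = 0.
Q + 5I = [[20, -12, 6], [24, 8, -4], [36, 12, -6]].
Row 1: (20)·x + (-12)·-3 + (6)·z = 0
Row 2: (24)·x + (8)·-3 + (-4)·z = 0
Row 3: (36)·x + (12)·-3 + (-6)·z = 0
Solving gives x = 0, z = -6.
Check: Q·(0, -3, -6) = (0, 15, 30) = -5·(0, -3, -6).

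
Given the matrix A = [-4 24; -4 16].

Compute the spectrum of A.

4, 8

det(A - lambda·I) = (-4 - lambda)(16 - lambda) - (24)·(-4) = lambda^2 - 12·lambda + 32.
This factors as (lambda - 4)·(lambda - 8) = 0.
Eigenvalues: 4, 8.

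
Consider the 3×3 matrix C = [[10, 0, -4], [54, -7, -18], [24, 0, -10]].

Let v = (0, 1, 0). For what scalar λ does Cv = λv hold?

-7

Compute Cv: C·(0, 1, 0) = (0, -7, 0).
Since Cv = λv, compare component 2: -7 = λ·1, so λ = -7.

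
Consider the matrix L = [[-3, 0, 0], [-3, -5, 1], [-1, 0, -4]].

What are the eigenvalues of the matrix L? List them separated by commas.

-5, -4, -3

The characteristic polynomial is p(r) = det(rI - L).
Expanding along the first row, p(r) = r^3 + 12r^2 + 47r + 60.
Try r = -4: p(-4) = 0, so -4 is a root.
Factor out (r + 4): p(r) = (r + 4)·(r^2 + 8r + 15).
The quadratic factors as (r + 5)·(r + 3).
Eigenvalues: -5, -4, -3.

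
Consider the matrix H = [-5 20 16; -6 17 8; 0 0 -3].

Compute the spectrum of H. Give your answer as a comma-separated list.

-3, 5, 7

Compute the characteristic polynomial p(λ) = det(λI - H).
Cofactor expansion gives p(λ) = λ^3 - 9λ^2 - λ + 105.
Try λ = -3: p(-3) = 0, so -3 is a root.
Dividing by (λ + 3) leaves λ^2 - 12λ + 35.
The quadratic factors as (λ - 5)·(λ - 7).
Eigenvalues: -3, 5, 7.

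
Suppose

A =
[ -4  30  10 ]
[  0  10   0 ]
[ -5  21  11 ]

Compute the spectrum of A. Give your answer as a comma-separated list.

The characteristic polynomial is p(λ) = det(λI - A).
Expanding the 3×3 determinant: p(λ) = λ^3 - 17λ^2 + 76λ - 60.
Since p(6) = 0, λ = 6 is a root.
Factor out (λ - 6): p(λ) = (λ - 6)·(λ^2 - 11λ + 10).
The quadratic factors as (λ - 1)·(λ - 10).
Eigenvalues: 1, 6, 10.

1, 6, 10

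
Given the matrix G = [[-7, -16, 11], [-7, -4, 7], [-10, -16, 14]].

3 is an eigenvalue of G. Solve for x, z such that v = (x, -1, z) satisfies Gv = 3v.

-5, -6

We need (G - 3I)v = 0.
G - 3I = [[-10, -16, 11], [-7, -7, 7], [-10, -16, 11]].
Row 1: (-10)·x + (-16)·-1 + (11)·z = 0
Row 2: (-7)·x + (-7)·-1 + (7)·z = 0
Row 3: (-10)·x + (-16)·-1 + (11)·z = 0
Solving gives x = -5, z = -6.
Check: G·(-5, -1, -6) = (-15, -3, -18) = 3·(-5, -1, -6).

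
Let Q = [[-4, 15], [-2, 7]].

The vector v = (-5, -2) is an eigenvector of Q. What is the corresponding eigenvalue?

2

Compute Qv: Q·(-5, -2) = (-10, -4).
Since Qv = λv, compare component 1: -10 = λ·-5, so λ = 2.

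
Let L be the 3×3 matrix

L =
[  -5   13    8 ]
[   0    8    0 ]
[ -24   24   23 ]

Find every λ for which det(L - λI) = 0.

Set up det(μI - L) = 0.
Cofactor expansion gives p(μ) = μ^3 - 26μ^2 + 221μ - 616.
Rational-root test: μ = 11 gives p(11) = 0.
Factor out (μ - 11): p(μ) = (μ - 11)·(μ^2 - 15μ + 56).
The quadratic factors as (μ - 7)·(μ - 8).
Eigenvalues: 7, 8, 11.

7, 8, 11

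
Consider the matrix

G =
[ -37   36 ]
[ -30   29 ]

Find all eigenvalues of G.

det(G - tI) = (-37 - t)(29 - t) - (36)·(-30) = t^2 + 8t + 7.
This factors as (t + 7)·(t + 1) = 0.
Eigenvalues: -7, -1.

-7, -1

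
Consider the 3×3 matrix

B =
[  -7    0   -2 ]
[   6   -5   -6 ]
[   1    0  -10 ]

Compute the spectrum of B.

Compute the characteristic polynomial p(μ) = det(μI - B).
Expanding the 3×3 determinant: p(μ) = μ^3 + 22μ^2 + 157μ + 360.
Rational-root test: μ = -9 gives p(-9) = 0.
Factor out (μ + 9): p(μ) = (μ + 9)·(μ^2 + 13μ + 40).
The quadratic factors as (μ + 8)·(μ + 5).
Eigenvalues: -9, -8, -5.

-9, -8, -5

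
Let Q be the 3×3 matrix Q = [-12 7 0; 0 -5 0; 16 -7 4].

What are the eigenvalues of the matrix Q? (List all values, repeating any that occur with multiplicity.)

Compute the characteristic polynomial p(s) = det(sI - Q).
Expanding along the first row, p(s) = s^3 + 13s^2 - 8s - 240.
Rational-root test: s = -5 gives p(-5) = 0.
Factor out (s + 5): p(s) = (s + 5)·(s^2 + 8s - 48).
The quadratic factors as (s + 12)·(s - 4).
Eigenvalues: -12, -5, 4.

-12, -5, 4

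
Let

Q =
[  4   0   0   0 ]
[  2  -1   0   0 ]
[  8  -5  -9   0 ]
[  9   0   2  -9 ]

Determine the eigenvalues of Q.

-9, -9, -1, 4

Q is lower triangular, so its eigenvalues are the diagonal entries.
Diagonal: 4, -1, -9, -9.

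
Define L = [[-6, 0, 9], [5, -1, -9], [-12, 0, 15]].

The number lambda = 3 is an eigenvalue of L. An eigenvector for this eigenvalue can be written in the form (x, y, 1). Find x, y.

1, -1

We need (L - 3I)v = 0.
L - 3I = [[-9, 0, 9], [5, -4, -9], [-12, 0, 12]].
Row 1: (-9)·x + (0)·y + (9)·1 = 0
Row 2: (5)·x + (-4)·y + (-9)·1 = 0
Row 3: (-12)·x + (0)·y + (12)·1 = 0
Solving gives x = 1, y = -1.
Check: L·(1, -1, 1) = (3, -3, 3) = 3·(1, -1, 1).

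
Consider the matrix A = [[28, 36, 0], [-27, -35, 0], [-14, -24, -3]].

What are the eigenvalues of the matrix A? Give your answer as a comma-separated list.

-8, -3, 1

Compute the characteristic polynomial p(r) = det(rI - A).
Cofactor expansion gives p(r) = r^3 + 10r^2 + 13r - 24.
Try r = -3: p(-3) = 0, so -3 is a root.
Dividing by (r + 3) leaves r^2 + 7r - 8.
The quadratic factors as (r + 8)·(r - 1).
Eigenvalues: -8, -3, 1.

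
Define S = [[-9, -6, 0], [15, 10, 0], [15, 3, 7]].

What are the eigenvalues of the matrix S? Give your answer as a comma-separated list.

0, 1, 7

Compute the characteristic polynomial p(s) = det(sI - S).
Expanding the 3×3 determinant: p(s) = s^3 - 8s^2 + 7s.
Rational-root test: s = 1 gives p(1) = 0.
Dividing by (s - 1) leaves s^2 - 7s.
The quadratic factors as s·(s - 7).
Eigenvalues: 0, 1, 7.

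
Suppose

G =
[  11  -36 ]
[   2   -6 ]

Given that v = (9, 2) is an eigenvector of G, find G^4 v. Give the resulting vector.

First find the eigenvalue: Gv = (27, 6) = 3·(9, 2), so λ = 3.
Then G^4 v = λ^4·v = 3^4·(9, 2) = 81·(9, 2) = (729, 162).

(729, 162)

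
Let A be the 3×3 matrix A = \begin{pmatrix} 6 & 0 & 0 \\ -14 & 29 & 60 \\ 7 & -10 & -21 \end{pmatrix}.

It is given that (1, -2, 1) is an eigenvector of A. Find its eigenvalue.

6

Compute Av: A·(1, -2, 1) = (6, -12, 6).
Since Av = λv, compare component 1: 6 = λ·1, so λ = 6.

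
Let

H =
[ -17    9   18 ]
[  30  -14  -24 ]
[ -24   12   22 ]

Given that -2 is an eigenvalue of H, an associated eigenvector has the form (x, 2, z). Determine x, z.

We need (H + 2I)v = 0.
H + 2I = [[-15, 9, 18], [30, -12, -24], [-24, 12, 24]].
Row 1: (-15)·x + (9)·2 + (18)·z = 0
Row 2: (30)·x + (-12)·2 + (-24)·z = 0
Row 3: (-24)·x + (12)·2 + (24)·z = 0
Solving gives x = 0, z = -1.
Check: H·(0, 2, -1) = (0, -4, 2) = -2·(0, 2, -1).

0, -1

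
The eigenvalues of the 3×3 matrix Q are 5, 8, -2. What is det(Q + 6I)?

616

If Q has eigenvalues 5, 8, -2, then Q + 6I has eigenvalues 11, 14, 4.
det(Q + 6I) = (11) · (14) · (4) = 616.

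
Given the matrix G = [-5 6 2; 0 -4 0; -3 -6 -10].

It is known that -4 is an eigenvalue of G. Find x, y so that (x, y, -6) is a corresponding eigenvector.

6, 3

We need (G + 4I)v = 0.
G + 4I = [[-1, 6, 2], [0, 0, 0], [-3, -6, -6]].
Row 1: (-1)·x + (6)·y + (2)·-6 = 0
Row 2: (0)·x + (0)·y + (0)·-6 = 0
Row 3: (-3)·x + (-6)·y + (-6)·-6 = 0
Solving gives x = 6, y = 3.
Check: G·(6, 3, -6) = (-24, -12, 24) = -4·(6, 3, -6).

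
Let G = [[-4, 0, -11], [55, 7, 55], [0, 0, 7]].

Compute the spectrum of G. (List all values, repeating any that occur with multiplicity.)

Set up det(sI - G) = 0.
Expanding along the first row, p(s) = s^3 - 10s^2 - 7s + 196.
Since p(-4) = 0, s = -4 is a root.
Dividing by (s + 4) leaves s^2 - 14s + 49.
The quadratic factor is (s - 7)^2.
Eigenvalues: -4, 7, 7.

-4, 7, 7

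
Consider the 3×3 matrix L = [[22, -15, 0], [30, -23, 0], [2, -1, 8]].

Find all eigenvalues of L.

-8, 7, 8

Compute the characteristic polynomial p(t) = det(tI - L).
Cofactor expansion gives p(t) = t^3 - 7t^2 - 64t + 448.
Rational-root test: t = 7 gives p(7) = 0.
Dividing by (t - 7) leaves t^2 - 64.
The quadratic factors as (t + 8)·(t - 8).
Eigenvalues: -8, 7, 8.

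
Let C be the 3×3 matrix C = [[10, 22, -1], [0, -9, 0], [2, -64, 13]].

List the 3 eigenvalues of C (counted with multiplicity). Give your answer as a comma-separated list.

-9, 11, 12

Compute the characteristic polynomial p(r) = det(rI - C).
Expanding the 3×3 determinant: p(r) = r^3 - 14r^2 - 75r + 1188.
Rational-root test: r = 11 gives p(11) = 0.
Dividing by (r - 11) leaves r^2 - 3r - 108.
The quadratic factors as (r + 9)·(r - 12).
Eigenvalues: -9, 11, 12.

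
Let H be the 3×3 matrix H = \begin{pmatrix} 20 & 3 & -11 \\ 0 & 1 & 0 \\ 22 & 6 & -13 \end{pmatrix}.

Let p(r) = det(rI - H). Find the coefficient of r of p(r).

p(r) = r^3 - 8r^2 - 11r + 18.
The coefficient of r is -11.

-11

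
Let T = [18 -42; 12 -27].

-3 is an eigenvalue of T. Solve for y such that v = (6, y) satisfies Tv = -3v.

3

We need (T + 3I)v = 0.
T + 3I = [[21, -42], [12, -24]].
Row 1: (21)·6 + (-42)·y = 0
Row 2: (12)·6 + (-24)·y = 0
Solving gives y = 3.
Check: T·(6, 3) = (-18, -9) = -3·(6, 3).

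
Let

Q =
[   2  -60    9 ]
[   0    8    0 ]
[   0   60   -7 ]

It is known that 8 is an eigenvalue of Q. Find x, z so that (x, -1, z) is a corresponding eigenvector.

We need (Q - 8I)v = 0.
Q - 8I = [[-6, -60, 9], [0, 0, 0], [0, 60, -15]].
Row 1: (-6)·x + (-60)·-1 + (9)·z = 0
Row 2: (0)·x + (0)·-1 + (0)·z = 0
Row 3: (0)·x + (60)·-1 + (-15)·z = 0
Solving gives x = 4, z = -4.
Check: Q·(4, -1, -4) = (32, -8, -32) = 8·(4, -1, -4).

4, -4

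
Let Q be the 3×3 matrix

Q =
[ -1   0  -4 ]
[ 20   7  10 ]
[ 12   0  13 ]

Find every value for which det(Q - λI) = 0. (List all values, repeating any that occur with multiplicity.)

The characteristic polynomial is p(s) = det(sI - Q).
Expanding the 3×3 determinant: p(s) = s^3 - 19s^2 + 119s - 245.
Rational-root test: s = 5 gives p(5) = 0.
Factor out (s - 5): p(s) = (s - 5)·(s^2 - 14s + 49).
The quadratic factor is (s - 7)^2.
Eigenvalues: 5, 7, 7.

5, 7, 7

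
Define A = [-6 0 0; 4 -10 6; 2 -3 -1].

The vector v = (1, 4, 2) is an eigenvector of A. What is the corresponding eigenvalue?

-6

Compute Av: A·(1, 4, 2) = (-6, -24, -12).
Since Av = λv, compare component 1: -6 = λ·1, so λ = -6.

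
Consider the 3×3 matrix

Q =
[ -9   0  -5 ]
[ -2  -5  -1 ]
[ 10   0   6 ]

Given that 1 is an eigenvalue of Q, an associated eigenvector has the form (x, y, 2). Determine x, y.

-1, 0

We need (Q - 1I)v = 0.
Q - 1I = [[-10, 0, -5], [-2, -6, -1], [10, 0, 5]].
Row 1: (-10)·x + (0)·y + (-5)·2 = 0
Row 2: (-2)·x + (-6)·y + (-1)·2 = 0
Row 3: (10)·x + (0)·y + (5)·2 = 0
Solving gives x = -1, y = 0.
Check: Q·(-1, 0, 2) = (-1, 0, 2) = 1·(-1, 0, 2).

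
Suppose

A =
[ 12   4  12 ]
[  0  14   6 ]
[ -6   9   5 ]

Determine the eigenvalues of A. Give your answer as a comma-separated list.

The characteristic polynomial is p(t) = det(tI - A).
Cofactor expansion gives p(t) = t^3 - 31t^2 + 316t - 1056.
Rational-root test: t = 12 gives p(12) = 0.
Factor out (t - 12): p(t) = (t - 12)·(t^2 - 19t + 88).
The quadratic factors as (t - 8)·(t - 11).
Eigenvalues: 8, 11, 12.

8, 11, 12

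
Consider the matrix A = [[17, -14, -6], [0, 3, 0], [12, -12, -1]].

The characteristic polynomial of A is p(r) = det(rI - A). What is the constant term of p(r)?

-165

p(r) = r^3 - 19r^2 + 103r - 165.
The constant term is -165.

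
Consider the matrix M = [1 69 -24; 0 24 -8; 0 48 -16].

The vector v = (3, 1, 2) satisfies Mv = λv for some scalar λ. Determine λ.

8

Compute Mv: M·(3, 1, 2) = (24, 8, 16).
Since Mv = λv, compare component 1: 24 = λ·3, so λ = 8.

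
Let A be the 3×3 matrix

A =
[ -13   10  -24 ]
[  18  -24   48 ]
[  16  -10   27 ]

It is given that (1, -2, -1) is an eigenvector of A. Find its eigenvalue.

-9

Compute Av: A·(1, -2, -1) = (-9, 18, 9).
Since Av = λv, compare component 1: -9 = λ·1, so λ = -9.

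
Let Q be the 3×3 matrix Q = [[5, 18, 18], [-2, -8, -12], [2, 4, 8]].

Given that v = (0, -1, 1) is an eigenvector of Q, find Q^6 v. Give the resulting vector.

First find the eigenvalue: Qv = (0, -4, 4) = 4·(0, -1, 1), so λ = 4.
Then Q^6 v = λ^6·v = 4^6·(0, -1, 1) = 4096·(0, -1, 1) = (0, -4096, 4096).

(0, -4096, 4096)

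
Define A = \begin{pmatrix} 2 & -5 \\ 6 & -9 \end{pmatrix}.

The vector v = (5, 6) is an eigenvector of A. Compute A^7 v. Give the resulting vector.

First find the eigenvalue: Av = (-20, -24) = -4·(5, 6), so λ = -4.
Then A^7 v = λ^7·v = (-4)^7·(5, 6) = -16384·(5, 6) = (-81920, -98304).

(-81920, -98304)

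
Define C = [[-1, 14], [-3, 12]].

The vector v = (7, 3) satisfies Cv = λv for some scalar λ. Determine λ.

5

Compute Cv: C·(7, 3) = (35, 15).
Since Cv = λv, compare component 1: 35 = λ·7, so λ = 5.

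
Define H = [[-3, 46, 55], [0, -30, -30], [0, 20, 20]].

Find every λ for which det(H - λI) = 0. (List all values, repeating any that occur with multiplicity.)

-10, -3, 0

Compute the characteristic polynomial p(λ) = det(λI - H).
Expanding along the first row, p(λ) = λ^3 + 13λ^2 + 30λ.
Since p(0) = 0, λ = 0 is a root.
Dividing by λ leaves λ^2 + 13λ + 30.
The quadratic factors as (λ + 10)·(λ + 3).
Eigenvalues: -10, -3, 0.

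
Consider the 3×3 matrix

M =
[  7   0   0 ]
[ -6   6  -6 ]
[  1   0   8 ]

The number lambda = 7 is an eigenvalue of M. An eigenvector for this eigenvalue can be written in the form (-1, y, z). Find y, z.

0, 1

We need (M - 7I)v = 0.
M - 7I = [[0, 0, 0], [-6, -1, -6], [1, 0, 1]].
Row 1: (0)·-1 + (0)·y + (0)·z = 0
Row 2: (-6)·-1 + (-1)·y + (-6)·z = 0
Row 3: (1)·-1 + (0)·y + (1)·z = 0
Solving gives y = 0, z = 1.
Check: M·(-1, 0, 1) = (-7, 0, 7) = 7·(-1, 0, 1).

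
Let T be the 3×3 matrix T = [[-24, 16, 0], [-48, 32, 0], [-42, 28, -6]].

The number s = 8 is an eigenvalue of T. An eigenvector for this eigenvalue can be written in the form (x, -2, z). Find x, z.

-1, -1

We need (T - 8I)v = 0.
T - 8I = [[-32, 16, 0], [-48, 24, 0], [-42, 28, -14]].
Row 1: (-32)·x + (16)·-2 + (0)·z = 0
Row 2: (-48)·x + (24)·-2 + (0)·z = 0
Row 3: (-42)·x + (28)·-2 + (-14)·z = 0
Solving gives x = -1, z = -1.
Check: T·(-1, -2, -1) = (-8, -16, -8) = 8·(-1, -2, -1).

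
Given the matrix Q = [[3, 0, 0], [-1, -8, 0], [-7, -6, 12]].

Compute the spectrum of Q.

-8, 3, 12

Q is lower triangular, so its eigenvalues are the diagonal entries.
Diagonal: 3, -8, 12.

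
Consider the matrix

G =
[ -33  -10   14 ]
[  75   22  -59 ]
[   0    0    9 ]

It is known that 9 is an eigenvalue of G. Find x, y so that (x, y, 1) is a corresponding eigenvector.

2, -7

We need (G - 9I)v = 0.
G - 9I = [[-42, -10, 14], [75, 13, -59], [0, 0, 0]].
Row 1: (-42)·x + (-10)·y + (14)·1 = 0
Row 2: (75)·x + (13)·y + (-59)·1 = 0
Row 3: (0)·x + (0)·y + (0)·1 = 0
Solving gives x = 2, y = -7.
Check: G·(2, -7, 1) = (18, -63, 9) = 9·(2, -7, 1).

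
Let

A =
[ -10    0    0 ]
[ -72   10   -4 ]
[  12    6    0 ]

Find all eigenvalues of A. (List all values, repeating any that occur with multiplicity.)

-10, 4, 6

The characteristic polynomial is p(μ) = det(μI - A).
Cofactor expansion gives p(μ) = μ^3 - 76μ + 240.
Since p(4) = 0, μ = 4 is a root.
Factor out (μ - 4): p(μ) = (μ - 4)·(μ^2 + 4μ - 60).
The quadratic factors as (μ + 10)·(μ - 6).
Eigenvalues: -10, 4, 6.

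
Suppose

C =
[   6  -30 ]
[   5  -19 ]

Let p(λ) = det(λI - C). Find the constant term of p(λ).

36

p(λ) = λ^2 + 13λ + 36.
The constant term is 36.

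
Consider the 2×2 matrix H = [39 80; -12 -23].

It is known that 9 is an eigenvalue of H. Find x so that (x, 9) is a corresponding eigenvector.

We need (H - 9I)v = 0.
H - 9I = [[30, 80], [-12, -32]].
Row 1: (30)·x + (80)·9 = 0
Row 2: (-12)·x + (-32)·9 = 0
Solving gives x = -24.
Check: H·(-24, 9) = (-216, 81) = 9·(-24, 9).

-24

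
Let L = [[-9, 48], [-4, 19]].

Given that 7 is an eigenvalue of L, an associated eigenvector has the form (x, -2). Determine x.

-6

We need (L - 7I)v = 0.
L - 7I = [[-16, 48], [-4, 12]].
Row 1: (-16)·x + (48)·-2 = 0
Row 2: (-4)·x + (12)·-2 = 0
Solving gives x = -6.
Check: L·(-6, -2) = (-42, -14) = 7·(-6, -2).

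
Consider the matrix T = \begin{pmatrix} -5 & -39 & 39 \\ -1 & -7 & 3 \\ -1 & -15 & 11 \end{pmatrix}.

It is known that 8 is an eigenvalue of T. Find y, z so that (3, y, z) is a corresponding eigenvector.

We need (T - 8I)v = 0.
T - 8I = [[-13, -39, 39], [-1, -15, 3], [-1, -15, 3]].
Row 1: (-13)·3 + (-39)·y + (39)·z = 0
Row 2: (-1)·3 + (-15)·y + (3)·z = 0
Row 3: (-1)·3 + (-15)·y + (3)·z = 0
Solving gives y = 0, z = 1.
Check: T·(3, 0, 1) = (24, 0, 8) = 8·(3, 0, 1).

0, 1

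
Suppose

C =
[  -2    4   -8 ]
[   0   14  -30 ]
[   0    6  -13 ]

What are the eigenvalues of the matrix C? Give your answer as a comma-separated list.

The characteristic polynomial is p(r) = det(rI - C).
Expanding along the first row, p(r) = r^3 + r^2 - 4r - 4.
Rational-root test: r = -1 gives p(-1) = 0.
Factor out (r + 1): p(r) = (r + 1)·(r^2 - 4).
The quadratic factors as (r + 2)·(r - 2).
Eigenvalues: -2, -1, 2.

-2, -1, 2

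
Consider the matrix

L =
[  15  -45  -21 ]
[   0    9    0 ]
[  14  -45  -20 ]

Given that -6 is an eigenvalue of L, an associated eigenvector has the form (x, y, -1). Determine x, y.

-1, 0

We need (L + 6I)v = 0.
L + 6I = [[21, -45, -21], [0, 15, 0], [14, -45, -14]].
Row 1: (21)·x + (-45)·y + (-21)·-1 = 0
Row 2: (0)·x + (15)·y + (0)·-1 = 0
Row 3: (14)·x + (-45)·y + (-14)·-1 = 0
Solving gives x = -1, y = 0.
Check: L·(-1, 0, -1) = (6, 0, 6) = -6·(-1, 0, -1).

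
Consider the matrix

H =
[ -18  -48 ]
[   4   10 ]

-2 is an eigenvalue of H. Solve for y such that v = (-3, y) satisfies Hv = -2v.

1

We need (H + 2I)v = 0.
H + 2I = [[-16, -48], [4, 12]].
Row 1: (-16)·-3 + (-48)·y = 0
Row 2: (4)·-3 + (12)·y = 0
Solving gives y = 1.
Check: H·(-3, 1) = (6, -2) = -2·(-3, 1).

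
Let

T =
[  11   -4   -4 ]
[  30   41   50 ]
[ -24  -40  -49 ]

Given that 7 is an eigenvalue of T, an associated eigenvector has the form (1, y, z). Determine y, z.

We need (T - 7I)v = 0.
T - 7I = [[4, -4, -4], [30, 34, 50], [-24, -40, -56]].
Row 1: (4)·1 + (-4)·y + (-4)·z = 0
Row 2: (30)·1 + (34)·y + (50)·z = 0
Row 3: (-24)·1 + (-40)·y + (-56)·z = 0
Solving gives y = 5, z = -4.
Check: T·(1, 5, -4) = (7, 35, -28) = 7·(1, 5, -4).

5, -4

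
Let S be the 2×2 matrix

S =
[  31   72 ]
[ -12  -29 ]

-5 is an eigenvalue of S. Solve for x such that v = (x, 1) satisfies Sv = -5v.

-2

We need (S + 5I)v = 0.
S + 5I = [[36, 72], [-12, -24]].
Row 1: (36)·x + (72)·1 = 0
Row 2: (-12)·x + (-24)·1 = 0
Solving gives x = -2.
Check: S·(-2, 1) = (10, -5) = -5·(-2, 1).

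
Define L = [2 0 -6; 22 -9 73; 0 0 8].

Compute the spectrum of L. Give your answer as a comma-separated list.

-9, 2, 8

Set up det(λI - L) = 0.
Expanding the 3×3 determinant: p(λ) = λ^3 - λ^2 - 74λ + 144.
Rational-root test: λ = 2 gives p(2) = 0.
Factor out (λ - 2): p(λ) = (λ - 2)·(λ^2 + λ - 72).
The quadratic factors as (λ + 9)·(λ - 8).
Eigenvalues: -9, 2, 8.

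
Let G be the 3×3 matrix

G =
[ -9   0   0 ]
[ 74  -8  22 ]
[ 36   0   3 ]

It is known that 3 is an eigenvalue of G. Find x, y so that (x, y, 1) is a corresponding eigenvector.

We need (G - 3I)v = 0.
G - 3I = [[-12, 0, 0], [74, -11, 22], [36, 0, 0]].
Row 1: (-12)·x + (0)·y + (0)·1 = 0
Row 2: (74)·x + (-11)·y + (22)·1 = 0
Row 3: (36)·x + (0)·y + (0)·1 = 0
Solving gives x = 0, y = 2.
Check: G·(0, 2, 1) = (0, 6, 3) = 3·(0, 2, 1).

0, 2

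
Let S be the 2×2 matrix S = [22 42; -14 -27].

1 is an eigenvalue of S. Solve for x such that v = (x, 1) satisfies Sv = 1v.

We need (S - 1I)v = 0.
S - 1I = [[21, 42], [-14, -28]].
Row 1: (21)·x + (42)·1 = 0
Row 2: (-14)·x + (-28)·1 = 0
Solving gives x = -2.
Check: S·(-2, 1) = (-2, 1) = 1·(-2, 1).

-2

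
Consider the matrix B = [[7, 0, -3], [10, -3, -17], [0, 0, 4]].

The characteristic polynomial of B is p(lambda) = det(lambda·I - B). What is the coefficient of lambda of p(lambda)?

-5

p(lambda) = lambda^3 - 8·lambda^2 - 5·lambda + 84.
The coefficient of lambda is -5.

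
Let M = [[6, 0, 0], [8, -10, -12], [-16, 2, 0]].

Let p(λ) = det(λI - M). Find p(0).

p(0) = det(0·I − M) = det(−M) = (−1)^3·det(M).
det(M) = 144, so p(0) = -144.

-144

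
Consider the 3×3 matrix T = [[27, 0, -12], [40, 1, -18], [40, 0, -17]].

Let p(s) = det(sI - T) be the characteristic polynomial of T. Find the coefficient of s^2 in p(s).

The coefficient of s^2 of det(sI - T) is −trace(T).
trace(T) = (27) + (1) + (-17) = 11, so the coefficient is -11.

-11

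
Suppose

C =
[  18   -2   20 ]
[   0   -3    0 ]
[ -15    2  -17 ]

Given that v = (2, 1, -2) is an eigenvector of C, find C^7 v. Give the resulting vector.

(-4374, -2187, 4374)

First find the eigenvalue: Cv = (-6, -3, 6) = -3·(2, 1, -2), so λ = -3.
Then C^7 v = λ^7·v = (-3)^7·(2, 1, -2) = -2187·(2, 1, -2) = (-4374, -2187, 4374).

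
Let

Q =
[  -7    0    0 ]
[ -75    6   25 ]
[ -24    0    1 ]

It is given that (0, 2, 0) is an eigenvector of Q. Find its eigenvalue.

6

Compute Qv: Q·(0, 2, 0) = (0, 12, 0).
Since Qv = λv, compare component 2: 12 = λ·2, so λ = 6.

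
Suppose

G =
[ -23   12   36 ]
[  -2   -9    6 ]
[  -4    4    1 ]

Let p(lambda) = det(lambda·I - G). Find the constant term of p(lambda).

p(lambda) = lambda^3 + 31·lambda^2 + 319·lambda + 1089.
The constant term is 1089.

1089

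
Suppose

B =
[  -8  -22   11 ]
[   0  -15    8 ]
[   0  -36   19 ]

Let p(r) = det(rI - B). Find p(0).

24

p(0) = det(0·I − B) = det(−B) = (−1)^3·det(B).
det(B) = -24, so p(0) = 24.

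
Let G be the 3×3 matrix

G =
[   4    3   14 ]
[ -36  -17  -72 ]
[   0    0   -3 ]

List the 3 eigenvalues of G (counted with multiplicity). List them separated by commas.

-8, -5, -3

Compute the characteristic polynomial p(λ) = det(λI - G).
Cofactor expansion gives p(λ) = λ^3 + 16λ^2 + 79λ + 120.
Try λ = -8: p(-8) = 0, so -8 is a root.
Factor out (λ + 8): p(λ) = (λ + 8)·(λ^2 + 8λ + 15).
The quadratic factors as (λ + 5)·(λ + 3).
Eigenvalues: -8, -5, -3.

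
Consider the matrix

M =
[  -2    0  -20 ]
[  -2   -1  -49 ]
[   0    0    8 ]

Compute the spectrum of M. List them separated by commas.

-2, -1, 8

The characteristic polynomial is p(lambda) = det(lambda·I - M).
Expanding the 3×3 determinant: p(lambda) = lambda^3 - 5·lambda^2 - 22·lambda - 16.
Try lambda = -1: p(-1) = 0, so -1 is a root.
Dividing by (lambda + 1) leaves lambda^2 - 6·lambda - 16.
The quadratic factors as (lambda + 2)·(lambda - 8).
Eigenvalues: -2, -1, 8.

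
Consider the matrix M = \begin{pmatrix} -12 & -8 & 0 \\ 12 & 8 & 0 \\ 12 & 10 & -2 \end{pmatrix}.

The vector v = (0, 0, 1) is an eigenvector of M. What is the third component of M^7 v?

-128

First find the eigenvalue: Mv = (0, 0, -2) = -2·(0, 0, 1), so λ = -2.
Then M^7 v = λ^7·v = (-2)^7·(0, 0, 1) = -128·(0, 0, 1) = (0, 0, -128).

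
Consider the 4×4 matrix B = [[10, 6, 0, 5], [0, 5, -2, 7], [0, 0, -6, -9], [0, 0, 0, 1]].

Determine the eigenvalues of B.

-6, 1, 5, 10

B is upper triangular, so its eigenvalues are the diagonal entries.
Diagonal: 10, 5, -6, 1.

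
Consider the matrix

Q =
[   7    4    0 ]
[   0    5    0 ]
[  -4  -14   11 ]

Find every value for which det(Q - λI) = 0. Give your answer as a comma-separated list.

5, 7, 11

The characteristic polynomial is p(lambda) = det(lambda·I - Q).
Expanding the 3×3 determinant: p(lambda) = lambda^3 - 23·lambda^2 + 167·lambda - 385.
Rational-root test: lambda = 5 gives p(5) = 0.
Dividing by (lambda - 5) leaves lambda^2 - 18·lambda + 77.
The quadratic factors as (lambda - 7)·(lambda - 11).
Eigenvalues: 5, 7, 11.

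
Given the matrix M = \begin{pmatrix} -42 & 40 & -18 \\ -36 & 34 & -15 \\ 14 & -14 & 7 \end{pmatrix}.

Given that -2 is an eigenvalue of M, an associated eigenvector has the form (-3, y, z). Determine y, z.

-3, 0

We need (M + 2I)v = 0.
M + 2I = [[-40, 40, -18], [-36, 36, -15], [14, -14, 9]].
Row 1: (-40)·-3 + (40)·y + (-18)·z = 0
Row 2: (-36)·-3 + (36)·y + (-15)·z = 0
Row 3: (14)·-3 + (-14)·y + (9)·z = 0
Solving gives y = -3, z = 0.
Check: M·(-3, -3, 0) = (6, 6, 0) = -2·(-3, -3, 0).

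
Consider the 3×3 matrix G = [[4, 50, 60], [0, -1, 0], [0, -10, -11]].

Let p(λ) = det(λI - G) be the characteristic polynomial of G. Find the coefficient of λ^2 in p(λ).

The coefficient of λ^2 of det(λI - G) is −trace(G).
trace(G) = (4) + (-1) + (-11) = -8, so the coefficient is 8.

8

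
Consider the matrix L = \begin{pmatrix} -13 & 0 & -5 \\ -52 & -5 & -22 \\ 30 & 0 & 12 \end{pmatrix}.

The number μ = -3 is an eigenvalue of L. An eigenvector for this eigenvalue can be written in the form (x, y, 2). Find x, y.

We need (L + 3I)v = 0.
L + 3I = [[-10, 0, -5], [-52, -2, -22], [30, 0, 15]].
Row 1: (-10)·x + (0)·y + (-5)·2 = 0
Row 2: (-52)·x + (-2)·y + (-22)·2 = 0
Row 3: (30)·x + (0)·y + (15)·2 = 0
Solving gives x = -1, y = 4.
Check: L·(-1, 4, 2) = (3, -12, -6) = -3·(-1, 4, 2).

-1, 4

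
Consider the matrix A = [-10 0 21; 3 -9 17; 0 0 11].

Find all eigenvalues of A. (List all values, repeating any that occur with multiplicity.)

-10, -9, 11

The characteristic polynomial is p(λ) = det(λI - A).
Expanding along the first row, p(λ) = λ^3 + 8λ^2 - 119λ - 990.
Since p(11) = 0, λ = 11 is a root.
Factor out (λ - 11): p(λ) = (λ - 11)·(λ^2 + 19λ + 90).
The quadratic factors as (λ + 10)·(λ + 9).
Eigenvalues: -10, -9, 11.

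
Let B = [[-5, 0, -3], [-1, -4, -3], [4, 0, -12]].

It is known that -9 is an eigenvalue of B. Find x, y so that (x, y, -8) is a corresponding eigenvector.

We need (B + 9I)v = 0.
B + 9I = [[4, 0, -3], [-1, 5, -3], [4, 0, -3]].
Row 1: (4)·x + (0)·y + (-3)·-8 = 0
Row 2: (-1)·x + (5)·y + (-3)·-8 = 0
Row 3: (4)·x + (0)·y + (-3)·-8 = 0
Solving gives x = -6, y = -6.
Check: B·(-6, -6, -8) = (54, 54, 72) = -9·(-6, -6, -8).

-6, -6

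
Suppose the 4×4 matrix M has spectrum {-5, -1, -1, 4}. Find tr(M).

trace(M) is the sum of the eigenvalues: (-5) + (-1) + (-1) + (4) = -3.

-3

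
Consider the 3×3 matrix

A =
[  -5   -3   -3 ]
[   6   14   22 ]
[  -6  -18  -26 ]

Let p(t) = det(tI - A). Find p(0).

160

p(0) = det(0·I − A) = det(−A) = (−1)^3·det(A).
det(A) = -160, so p(0) = 160.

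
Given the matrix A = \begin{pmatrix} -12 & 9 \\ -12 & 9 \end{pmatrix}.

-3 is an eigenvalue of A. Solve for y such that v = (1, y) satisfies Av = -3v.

1

We need (A + 3I)v = 0.
A + 3I = [[-9, 9], [-12, 12]].
Row 1: (-9)·1 + (9)·y = 0
Row 2: (-12)·1 + (12)·y = 0
Solving gives y = 1.
Check: A·(1, 1) = (-3, -3) = -3·(1, 1).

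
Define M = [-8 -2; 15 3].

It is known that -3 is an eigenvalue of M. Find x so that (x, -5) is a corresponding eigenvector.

We need (M + 3I)v = 0.
M + 3I = [[-5, -2], [15, 6]].
Row 1: (-5)·x + (-2)·-5 = 0
Row 2: (15)·x + (6)·-5 = 0
Solving gives x = 2.
Check: M·(2, -5) = (-6, 15) = -3·(2, -5).

2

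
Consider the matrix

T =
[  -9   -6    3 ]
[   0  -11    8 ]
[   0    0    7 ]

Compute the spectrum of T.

T is upper triangular, so its eigenvalues are the diagonal entries.
Diagonal: -9, -11, 7.

-11, -9, 7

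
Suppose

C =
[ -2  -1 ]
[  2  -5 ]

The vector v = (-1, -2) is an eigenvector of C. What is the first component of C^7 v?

16384

First find the eigenvalue: Cv = (4, 8) = -4·(-1, -2), so λ = -4.
Then C^7 v = λ^7·v = (-4)^7·(-1, -2) = -16384·(-1, -2) = (16384, 32768).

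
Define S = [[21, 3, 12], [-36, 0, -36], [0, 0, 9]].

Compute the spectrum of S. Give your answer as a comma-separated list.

9, 9, 12

The characteristic polynomial is p(r) = det(rI - S).
Expanding the 3×3 determinant: p(r) = r^3 - 30r^2 + 297r - 972.
Try r = 12: p(12) = 0, so 12 is a root.
Factor out (r - 12): p(r) = (r - 12)·(r^2 - 18r + 81).
The quadratic factor is (r - 9)^2.
Eigenvalues: 9, 9, 12.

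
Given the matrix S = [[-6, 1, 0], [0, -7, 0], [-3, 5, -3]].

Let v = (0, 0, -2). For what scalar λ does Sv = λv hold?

-3

Compute Sv: S·(0, 0, -2) = (0, 0, 6).
Since Sv = λv, compare component 3: 6 = λ·-2, so λ = -3.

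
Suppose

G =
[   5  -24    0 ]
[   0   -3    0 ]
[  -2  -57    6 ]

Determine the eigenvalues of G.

Set up det(λI - G) = 0.
Expanding along the first row, p(λ) = λ^3 - 8λ^2 - 3λ + 90.
Rational-root test: λ = -3 gives p(-3) = 0.
Dividing by (λ + 3) leaves λ^2 - 11λ + 30.
The quadratic factors as (λ - 5)·(λ - 6).
Eigenvalues: -3, 5, 6.

-3, 5, 6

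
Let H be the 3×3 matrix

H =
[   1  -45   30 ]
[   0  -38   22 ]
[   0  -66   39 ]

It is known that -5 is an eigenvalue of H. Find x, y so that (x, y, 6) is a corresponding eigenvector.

We need (H + 5I)v = 0.
H + 5I = [[6, -45, 30], [0, -33, 22], [0, -66, 44]].
Row 1: (6)·x + (-45)·y + (30)·6 = 0
Row 2: (0)·x + (-33)·y + (22)·6 = 0
Row 3: (0)·x + (-66)·y + (44)·6 = 0
Solving gives x = 0, y = 4.
Check: H·(0, 4, 6) = (0, -20, -30) = -5·(0, 4, 6).

0, 4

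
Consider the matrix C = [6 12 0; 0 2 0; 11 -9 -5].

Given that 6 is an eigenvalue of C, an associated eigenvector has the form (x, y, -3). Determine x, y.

We need (C - 6I)v = 0.
C - 6I = [[0, 12, 0], [0, -4, 0], [11, -9, -11]].
Row 1: (0)·x + (12)·y + (0)·-3 = 0
Row 2: (0)·x + (-4)·y + (0)·-3 = 0
Row 3: (11)·x + (-9)·y + (-11)·-3 = 0
Solving gives x = -3, y = 0.
Check: C·(-3, 0, -3) = (-18, 0, -18) = 6·(-3, 0, -3).

-3, 0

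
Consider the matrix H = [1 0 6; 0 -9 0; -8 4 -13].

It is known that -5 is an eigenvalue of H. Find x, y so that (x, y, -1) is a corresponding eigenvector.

1, 0

We need (H + 5I)v = 0.
H + 5I = [[6, 0, 6], [0, -4, 0], [-8, 4, -8]].
Row 1: (6)·x + (0)·y + (6)·-1 = 0
Row 2: (0)·x + (-4)·y + (0)·-1 = 0
Row 3: (-8)·x + (4)·y + (-8)·-1 = 0
Solving gives x = 1, y = 0.
Check: H·(1, 0, -1) = (-5, 0, 5) = -5·(1, 0, -1).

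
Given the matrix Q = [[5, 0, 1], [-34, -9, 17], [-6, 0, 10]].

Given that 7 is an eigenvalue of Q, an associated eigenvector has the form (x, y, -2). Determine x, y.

We need (Q - 7I)v = 0.
Q - 7I = [[-2, 0, 1], [-34, -16, 17], [-6, 0, 3]].
Row 1: (-2)·x + (0)·y + (1)·-2 = 0
Row 2: (-34)·x + (-16)·y + (17)·-2 = 0
Row 3: (-6)·x + (0)·y + (3)·-2 = 0
Solving gives x = -1, y = 0.
Check: Q·(-1, 0, -2) = (-7, 0, -14) = 7·(-1, 0, -2).

-1, 0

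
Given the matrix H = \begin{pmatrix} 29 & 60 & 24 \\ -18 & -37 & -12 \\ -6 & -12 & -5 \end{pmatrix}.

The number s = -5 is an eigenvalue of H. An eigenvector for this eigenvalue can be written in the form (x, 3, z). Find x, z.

We need (H + 5I)v = 0.
H + 5I = [[34, 60, 24], [-18, -32, -12], [-6, -12, 0]].
Row 1: (34)·x + (60)·3 + (24)·z = 0
Row 2: (-18)·x + (-32)·3 + (-12)·z = 0
Row 3: (-6)·x + (-12)·3 + (0)·z = 0
Solving gives x = -6, z = 1.
Check: H·(-6, 3, 1) = (30, -15, -5) = -5·(-6, 3, 1).

-6, 1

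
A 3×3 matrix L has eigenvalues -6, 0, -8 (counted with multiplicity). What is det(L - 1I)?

If L has eigenvalues -6, 0, -8, then L - 1I has eigenvalues -7, -1, -9.
det(L - 1I) = (-7) · (-1) · (-9) = -63.

-63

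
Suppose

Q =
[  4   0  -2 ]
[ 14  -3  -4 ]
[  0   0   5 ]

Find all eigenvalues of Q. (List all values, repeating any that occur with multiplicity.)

Compute the characteristic polynomial p(t) = det(tI - Q).
Cofactor expansion gives p(t) = t^3 - 6t^2 - 7t + 60.
Rational-root test: t = -3 gives p(-3) = 0.
Dividing by (t + 3) leaves t^2 - 9t + 20.
The quadratic factors as (t - 4)·(t - 5).
Eigenvalues: -3, 4, 5.

-3, 4, 5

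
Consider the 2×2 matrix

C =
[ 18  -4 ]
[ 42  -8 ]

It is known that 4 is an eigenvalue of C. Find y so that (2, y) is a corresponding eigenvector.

7

We need (C - 4I)v = 0.
C - 4I = [[14, -4], [42, -12]].
Row 1: (14)·2 + (-4)·y = 0
Row 2: (42)·2 + (-12)·y = 0
Solving gives y = 7.
Check: C·(2, 7) = (8, 28) = 4·(2, 7).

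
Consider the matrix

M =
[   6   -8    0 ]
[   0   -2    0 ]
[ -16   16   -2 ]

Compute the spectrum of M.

-2, -2, 6

The characteristic polynomial is p(λ) = det(λI - M).
Expanding along the first row, p(λ) = λ^3 - 2λ^2 - 20λ - 24.
Try λ = -2: p(-2) = 0, so -2 is a root.
Dividing by (λ + 2) leaves λ^2 - 4λ - 12.
The quadratic factors as (λ + 2)·(λ - 6).
Eigenvalues: -2, -2, 6.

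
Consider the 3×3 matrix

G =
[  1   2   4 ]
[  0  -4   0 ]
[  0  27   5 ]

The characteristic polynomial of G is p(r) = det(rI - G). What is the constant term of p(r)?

20

p(r) = r^3 - 2r^2 - 19r + 20.
The constant term is 20.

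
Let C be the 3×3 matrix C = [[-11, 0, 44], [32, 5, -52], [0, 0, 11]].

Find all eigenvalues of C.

The characteristic polynomial is p(t) = det(tI - C).
Expanding along the first row, p(t) = t^3 - 5t^2 - 121t + 605.
Try t = -11: p(-11) = 0, so -11 is a root.
Factor out (t + 11): p(t) = (t + 11)·(t^2 - 16t + 55).
The quadratic factors as (t - 5)·(t - 11).
Eigenvalues: -11, 5, 11.

-11, 5, 11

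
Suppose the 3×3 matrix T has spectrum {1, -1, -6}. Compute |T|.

det(T) is the product of the eigenvalues: (1) · (-1) · (-6) = 6.

6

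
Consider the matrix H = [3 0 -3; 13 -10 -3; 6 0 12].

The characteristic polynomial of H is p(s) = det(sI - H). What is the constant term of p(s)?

p(s) = s^3 - 5s^2 - 96s + 540.
The constant term is 540.

540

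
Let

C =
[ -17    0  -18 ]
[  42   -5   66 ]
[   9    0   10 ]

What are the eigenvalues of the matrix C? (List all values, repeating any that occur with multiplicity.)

-8, -5, 1

Compute the characteristic polynomial p(λ) = det(λI - C).
Expanding the 3×3 determinant: p(λ) = λ^3 + 12λ^2 + 27λ - 40.
Rational-root test: λ = 1 gives p(1) = 0.
Factor out (λ - 1): p(λ) = (λ - 1)·(λ^2 + 13λ + 40).
The quadratic factors as (λ + 8)·(λ + 5).
Eigenvalues: -8, -5, 1.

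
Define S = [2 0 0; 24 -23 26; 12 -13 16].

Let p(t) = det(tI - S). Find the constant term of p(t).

60

p(t) = t^3 + 5t^2 - 44t + 60.
The constant term is 60.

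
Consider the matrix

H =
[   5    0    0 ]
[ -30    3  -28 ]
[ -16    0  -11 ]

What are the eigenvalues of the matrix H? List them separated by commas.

The characteristic polynomial is p(μ) = det(μI - H).
Cofactor expansion gives p(μ) = μ^3 + 3μ^2 - 73μ + 165.
Since p(-11) = 0, μ = -11 is a root.
Dividing by (μ + 11) leaves μ^2 - 8μ + 15.
The quadratic factors as (μ - 3)·(μ - 5).
Eigenvalues: -11, 3, 5.

-11, 3, 5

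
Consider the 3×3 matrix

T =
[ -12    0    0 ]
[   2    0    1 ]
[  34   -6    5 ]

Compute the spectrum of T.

-12, 2, 3

The characteristic polynomial is p(λ) = det(λI - T).
Expanding along the first row, p(λ) = λ^3 + 7λ^2 - 54λ + 72.
Since p(2) = 0, λ = 2 is a root.
Dividing by (λ - 2) leaves λ^2 + 9λ - 36.
The quadratic factors as (λ + 12)·(λ - 3).
Eigenvalues: -12, 2, 3.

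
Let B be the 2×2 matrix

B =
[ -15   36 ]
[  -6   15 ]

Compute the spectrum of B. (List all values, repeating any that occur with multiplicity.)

-3, 3

det(B - tI) = (-15 - t)(15 - t) - (36)·(-6) = t^2 - 9.
This factors as (t + 3)·(t - 3) = 0.
Eigenvalues: -3, 3.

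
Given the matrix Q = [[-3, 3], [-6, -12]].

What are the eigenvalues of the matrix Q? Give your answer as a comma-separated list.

det(Q - λI) = (-3 - λ)(-12 - λ) - (3)·(-6) = λ^2 + 15λ + 54.
This factors as (λ + 9)·(λ + 6) = 0.
Eigenvalues: -9, -6.

-9, -6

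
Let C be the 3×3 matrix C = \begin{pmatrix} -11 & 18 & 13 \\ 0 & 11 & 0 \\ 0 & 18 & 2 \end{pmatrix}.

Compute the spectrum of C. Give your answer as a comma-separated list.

The characteristic polynomial is p(μ) = det(μI - C).
Cofactor expansion gives p(μ) = μ^3 - 2μ^2 - 121μ + 242.
Since p(11) = 0, μ = 11 is a root.
Dividing by (μ - 11) leaves μ^2 + 9μ - 22.
The quadratic factors as (μ + 11)·(μ - 2).
Eigenvalues: -11, 2, 11.

-11, 2, 11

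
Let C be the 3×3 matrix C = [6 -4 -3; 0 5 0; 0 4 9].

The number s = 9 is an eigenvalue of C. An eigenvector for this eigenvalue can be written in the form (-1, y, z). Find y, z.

We need (C - 9I)v = 0.
C - 9I = [[-3, -4, -3], [0, -4, 0], [0, 4, 0]].
Row 1: (-3)·-1 + (-4)·y + (-3)·z = 0
Row 2: (0)·-1 + (-4)·y + (0)·z = 0
Row 3: (0)·-1 + (4)·y + (0)·z = 0
Solving gives y = 0, z = 1.
Check: C·(-1, 0, 1) = (-9, 0, 9) = 9·(-1, 0, 1).

0, 1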